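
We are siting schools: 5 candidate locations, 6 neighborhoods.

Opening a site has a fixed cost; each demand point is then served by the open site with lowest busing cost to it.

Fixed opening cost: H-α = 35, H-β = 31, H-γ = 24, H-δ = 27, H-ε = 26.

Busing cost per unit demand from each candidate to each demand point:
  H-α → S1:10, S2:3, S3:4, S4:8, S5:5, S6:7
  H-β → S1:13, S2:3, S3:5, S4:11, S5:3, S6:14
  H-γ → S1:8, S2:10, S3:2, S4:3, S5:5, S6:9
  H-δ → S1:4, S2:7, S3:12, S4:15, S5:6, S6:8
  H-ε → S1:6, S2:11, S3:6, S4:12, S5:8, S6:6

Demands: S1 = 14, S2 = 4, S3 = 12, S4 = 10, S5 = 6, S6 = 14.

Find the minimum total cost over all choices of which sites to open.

329

Open {H-γ, H-δ, H-ε}: assign each demand point to its cheapest open site.
  S1→H-δ 14×4=56, S2→H-δ 4×7=28, S3→H-γ 12×2=24, S4→H-γ 10×3=30, S5→H-γ 6×5=30, S6→H-ε 14×6=84
  busing cost 252, fixed 77 → total 329.
Compare {H-γ, H-δ}: busing cost 280 + fixed 51 = 331.
Compare {H-β, H-γ, H-δ, H-ε}: busing cost 224 + fixed 108 = 332.
Compare {H-β, H-γ, H-ε}: busing cost 252 + fixed 81 = 333.
All other subsets cost ≥ 331. Minimum total cost: 329.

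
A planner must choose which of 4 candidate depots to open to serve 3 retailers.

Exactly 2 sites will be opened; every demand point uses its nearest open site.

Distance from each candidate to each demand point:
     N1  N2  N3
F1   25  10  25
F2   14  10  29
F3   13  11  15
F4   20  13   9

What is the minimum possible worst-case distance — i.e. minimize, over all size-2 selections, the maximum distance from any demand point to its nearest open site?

Open {F3, F4}.
  Farthest demand point is N1 at distance 13 (to F3); all others are ≤ 13.
With {F2, F4} the worst case is 14.
With {F1, F3} the worst case is 15.
No size-2 selection achieves below 13.

13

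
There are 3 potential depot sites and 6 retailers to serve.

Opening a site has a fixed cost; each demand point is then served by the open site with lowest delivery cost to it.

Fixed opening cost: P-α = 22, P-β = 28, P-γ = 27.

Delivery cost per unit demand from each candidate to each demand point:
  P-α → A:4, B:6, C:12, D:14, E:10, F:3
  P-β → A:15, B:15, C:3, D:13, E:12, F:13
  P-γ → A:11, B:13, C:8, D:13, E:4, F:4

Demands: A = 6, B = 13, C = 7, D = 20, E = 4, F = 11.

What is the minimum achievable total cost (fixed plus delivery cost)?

506

Open {P-α, P-β}: assign each demand point to its cheapest open site.
  A→P-α 6×4=24, B→P-α 13×6=78, C→P-β 7×3=21, D→P-β 20×13=260, E→P-α 4×10=40, F→P-α 11×3=33
  delivery cost 456, fixed 50 → total 506.
Compare {P-α, P-β, P-γ}: delivery cost 432 + fixed 77 = 509.
Compare {P-α, P-γ}: delivery cost 467 + fixed 49 = 516.
Compare {P-α}: delivery cost 539 + fixed 22 = 561.
All other subsets cost ≥ 509. Minimum total cost: 506.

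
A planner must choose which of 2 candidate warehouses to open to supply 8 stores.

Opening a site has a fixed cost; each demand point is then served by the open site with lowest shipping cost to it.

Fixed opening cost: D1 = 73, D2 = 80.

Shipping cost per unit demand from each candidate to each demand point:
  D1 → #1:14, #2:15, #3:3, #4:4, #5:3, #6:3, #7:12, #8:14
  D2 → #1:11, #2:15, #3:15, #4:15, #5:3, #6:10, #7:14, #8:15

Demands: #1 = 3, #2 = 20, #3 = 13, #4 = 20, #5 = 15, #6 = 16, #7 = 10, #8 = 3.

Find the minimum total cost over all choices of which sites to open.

Open {D1}: assign each demand point to its cheapest open site.
  #1→D1 3×14=42, #2→D1 20×15=300, #3→D1 13×3=39, #4→D1 20×4=80, #5→D1 15×3=45, #6→D1 16×3=48, #7→D1 10×12=120, #8→D1 3×14=42
  shipping cost 716, fixed 73 → total 789.
Compare {D1, D2}: shipping cost 707 + fixed 153 = 860.
Compare {D2}: shipping cost 1218 + fixed 80 = 1298.

789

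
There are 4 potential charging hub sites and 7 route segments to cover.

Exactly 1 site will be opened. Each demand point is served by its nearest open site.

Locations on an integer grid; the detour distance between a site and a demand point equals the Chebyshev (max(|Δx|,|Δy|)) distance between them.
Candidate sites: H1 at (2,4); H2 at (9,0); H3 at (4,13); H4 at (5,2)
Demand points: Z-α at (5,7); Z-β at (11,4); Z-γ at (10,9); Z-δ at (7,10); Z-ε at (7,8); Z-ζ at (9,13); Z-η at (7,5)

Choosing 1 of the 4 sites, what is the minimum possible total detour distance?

Open {H3}.
  Z-α→H3 6, Z-β→H3 9, Z-γ→H3 6, Z-δ→H3 3, Z-ε→H3 5, Z-ζ→H3 5, Z-η→H3 8  ⇒ total 42.
Compare {H1}: total 45.
Compare {H4}: total 46.
No size-1 selection does better; minimum is 42.

42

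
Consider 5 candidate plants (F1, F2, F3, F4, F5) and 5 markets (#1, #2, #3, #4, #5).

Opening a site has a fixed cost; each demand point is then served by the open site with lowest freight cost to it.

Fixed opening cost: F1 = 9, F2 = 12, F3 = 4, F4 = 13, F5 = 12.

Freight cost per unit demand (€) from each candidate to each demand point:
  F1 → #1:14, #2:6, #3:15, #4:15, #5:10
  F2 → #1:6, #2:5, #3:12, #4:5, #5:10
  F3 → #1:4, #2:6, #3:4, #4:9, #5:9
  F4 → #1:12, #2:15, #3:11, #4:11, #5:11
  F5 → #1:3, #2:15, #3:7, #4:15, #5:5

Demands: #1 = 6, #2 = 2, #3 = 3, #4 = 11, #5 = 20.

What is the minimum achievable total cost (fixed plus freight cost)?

Open {F2, F3, F5}: assign each demand point to its cheapest open site.
  #1→F5 6×3=18, #2→F2 2×5=10, #3→F3 3×4=12, #4→F2 11×5=55, #5→F5 20×5=100
  freight cost 195, fixed 28 → total 223.
Compare {F2, F5}: freight cost 204 + fixed 24 = 228.
Compare {F1, F2, F3, F5}: freight cost 195 + fixed 37 = 232.
Compare {F2, F3, F4, F5}: freight cost 195 + fixed 41 = 236.
All other subsets cost ≥ 228. Minimum total cost: 223.

223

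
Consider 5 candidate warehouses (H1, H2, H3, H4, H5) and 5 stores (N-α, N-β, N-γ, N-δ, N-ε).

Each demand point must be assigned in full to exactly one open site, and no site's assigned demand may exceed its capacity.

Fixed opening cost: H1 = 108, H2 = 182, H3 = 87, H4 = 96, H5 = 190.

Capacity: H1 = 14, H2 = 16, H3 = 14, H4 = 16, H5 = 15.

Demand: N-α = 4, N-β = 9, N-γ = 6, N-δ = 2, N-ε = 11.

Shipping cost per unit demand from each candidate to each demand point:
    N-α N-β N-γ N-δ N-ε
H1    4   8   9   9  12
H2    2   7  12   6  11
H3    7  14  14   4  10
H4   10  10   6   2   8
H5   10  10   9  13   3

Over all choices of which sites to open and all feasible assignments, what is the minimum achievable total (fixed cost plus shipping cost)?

529

Open {H1, H3, H4}; cheapest assignment that respects the capacities:
  H1 (cap 14, load 13): N-α, N-β — cost 4×4 + 9×8 = 88
  H3 (cap 14, load 11): N-ε — cost 11×10 = 110
  H4 (cap 16, load 8): N-γ, N-δ — cost 6×6 + 2×2 = 40
  Shipping 238, fixed 291 → total 529.
  Any other capacity-feasible assignment to {H1, H3, H4} ships for at least 238.
Compare {H1, H4, H5}: its best feasible assignment gives total 555.
Compare {H3, H4, H5}: its best feasible assignment gives total 568.
Every other set of open sites that can feasibly serve all demand totals ≥ 555 even under its best assignment. Minimum: 529.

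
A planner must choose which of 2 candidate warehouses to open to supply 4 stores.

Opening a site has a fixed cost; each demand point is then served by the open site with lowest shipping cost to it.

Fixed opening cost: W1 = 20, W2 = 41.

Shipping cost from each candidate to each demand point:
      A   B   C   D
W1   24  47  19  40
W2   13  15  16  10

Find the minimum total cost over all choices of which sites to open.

Open {W2}: assign each demand point to its cheapest open site.
  A→W2 13, B→W2 15, C→W2 16, D→W2 10
  shipping cost 54, fixed 41 → total 95.
Compare {W1, W2}: shipping cost 54 + fixed 61 = 115.
Compare {W1}: shipping cost 130 + fixed 20 = 150.

95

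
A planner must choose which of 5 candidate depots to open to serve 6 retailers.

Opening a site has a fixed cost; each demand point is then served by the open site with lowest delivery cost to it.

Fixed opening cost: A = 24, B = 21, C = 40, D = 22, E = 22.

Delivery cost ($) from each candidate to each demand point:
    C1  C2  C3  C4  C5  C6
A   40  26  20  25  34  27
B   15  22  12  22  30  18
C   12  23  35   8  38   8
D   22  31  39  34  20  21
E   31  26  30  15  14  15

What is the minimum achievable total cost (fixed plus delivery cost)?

136

Open {B, E}: assign each demand point to its cheapest open site.
  C1→B 15, C2→B 22, C3→B 12, C4→E 15, C5→E 14, C6→E 15
  delivery cost 93, fixed 43 → total 136.
Compare {B}: delivery cost 119 + fixed 21 = 140.
Compare {B, D}: delivery cost 109 + fixed 43 = 152.
Compare {E}: delivery cost 131 + fixed 22 = 153.
All other subsets cost ≥ 140. Minimum total cost: 136.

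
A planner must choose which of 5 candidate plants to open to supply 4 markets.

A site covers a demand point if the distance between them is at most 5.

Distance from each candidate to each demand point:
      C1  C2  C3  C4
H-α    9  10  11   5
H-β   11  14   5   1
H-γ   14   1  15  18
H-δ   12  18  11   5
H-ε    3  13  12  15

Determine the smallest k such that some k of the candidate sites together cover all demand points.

Coverage sets (demand points within 5 of each site):
  H-α: {C4}
  H-β: {C3, C4}
  H-γ: {C2}
  H-δ: {C4}
  H-ε: {C1}
No 2 sites suffice: every size-2 union leaves at least one demand point uncovered.
But {H-β, H-γ, H-ε} covers everything, so the minimum is 3.

3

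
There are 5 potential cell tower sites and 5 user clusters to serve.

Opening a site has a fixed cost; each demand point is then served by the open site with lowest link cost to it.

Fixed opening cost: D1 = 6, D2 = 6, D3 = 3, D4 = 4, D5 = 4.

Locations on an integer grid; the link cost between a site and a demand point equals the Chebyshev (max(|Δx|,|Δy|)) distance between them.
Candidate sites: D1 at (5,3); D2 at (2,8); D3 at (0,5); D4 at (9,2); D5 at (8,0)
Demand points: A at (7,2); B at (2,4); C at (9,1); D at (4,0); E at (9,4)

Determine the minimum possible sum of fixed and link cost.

Open {D3, D4}: assign each demand point to its cheapest open site.
  A→D4 2, B→D3 2, C→D4 1, D→D3 5, E→D4 2
  link cost 12, fixed 7 → total 19.
Compare {D3, D5}: link cost 13 + fixed 7 = 20.
Compare {D4}: link cost 17 + fixed 4 = 21.
Compare {D5}: link cost 17 + fixed 4 = 21.
All other subsets cost ≥ 20. Minimum total cost: 19.

19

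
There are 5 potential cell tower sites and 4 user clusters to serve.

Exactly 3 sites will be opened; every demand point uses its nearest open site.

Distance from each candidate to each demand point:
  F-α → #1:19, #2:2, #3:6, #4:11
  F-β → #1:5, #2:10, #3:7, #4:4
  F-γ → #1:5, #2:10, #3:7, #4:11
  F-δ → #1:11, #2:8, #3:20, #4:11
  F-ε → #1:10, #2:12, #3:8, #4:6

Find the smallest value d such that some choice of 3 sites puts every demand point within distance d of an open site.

6

Open {F-α, F-β, F-γ}.
  Farthest demand point is #3 at distance 6 (to F-α); all others are ≤ 6.
With {F-α, F-β, F-δ} the worst case is 6.
With {F-α, F-β, F-ε} the worst case is 6.
No size-3 selection achieves below 6.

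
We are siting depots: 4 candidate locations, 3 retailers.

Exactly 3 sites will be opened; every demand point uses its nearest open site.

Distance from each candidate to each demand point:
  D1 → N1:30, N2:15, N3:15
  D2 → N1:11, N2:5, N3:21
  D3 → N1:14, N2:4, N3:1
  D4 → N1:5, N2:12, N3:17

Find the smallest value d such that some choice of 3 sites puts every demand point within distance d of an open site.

Open {D1, D3, D4}.
  Farthest demand point is N1 at distance 5 (to D4); all others are ≤ 5.
With {D2, D3, D4} the worst case is 5.
With {D1, D2, D3} the worst case is 11.
No size-3 selection achieves below 5.

5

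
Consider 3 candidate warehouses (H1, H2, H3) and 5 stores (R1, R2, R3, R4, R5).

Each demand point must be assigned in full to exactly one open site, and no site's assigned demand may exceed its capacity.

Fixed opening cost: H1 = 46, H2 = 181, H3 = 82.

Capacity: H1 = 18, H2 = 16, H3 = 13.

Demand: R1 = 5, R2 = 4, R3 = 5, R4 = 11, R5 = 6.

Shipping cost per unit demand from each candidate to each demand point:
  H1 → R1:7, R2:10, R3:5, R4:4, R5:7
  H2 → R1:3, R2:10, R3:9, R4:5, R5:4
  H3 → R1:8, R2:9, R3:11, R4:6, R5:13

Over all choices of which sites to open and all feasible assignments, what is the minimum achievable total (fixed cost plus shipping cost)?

375

Open {H1, H2}; cheapest assignment that respects the capacities:
  H1 (cap 18, load 16): R3, R4 — cost 5×5 + 11×4 = 69
  H2 (cap 16, load 15): R1, R2, R5 — cost 5×3 + 4×10 + 6×4 = 79
  Shipping 148, fixed 227 → total 375.
  Any other capacity-feasible assignment to {H1, H2} ships for at least 148.
Compare {H1, H2, H3}: its best feasible assignment gives total 453.
Every other set of open sites that can feasibly serve all demand totals ≥ 453 even under its best assignment. Minimum: 375.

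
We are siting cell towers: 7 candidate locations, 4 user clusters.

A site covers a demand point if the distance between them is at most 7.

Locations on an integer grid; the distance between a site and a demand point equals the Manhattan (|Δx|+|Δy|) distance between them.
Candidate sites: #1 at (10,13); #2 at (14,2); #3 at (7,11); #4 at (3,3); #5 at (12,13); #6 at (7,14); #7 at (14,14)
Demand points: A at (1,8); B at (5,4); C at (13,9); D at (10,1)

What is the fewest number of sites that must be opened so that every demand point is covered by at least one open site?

Coverage sets (demand points within 7 of each site):
  #1: {C}
  #2: {D}
  #3: {}
  #4: {A, B}
  #5: {C}
  #6: {}
  #7: {C}
No 2 sites suffice: every size-2 union leaves at least one demand point uncovered.
But {#1, #2, #4} covers everything, so the minimum is 3.

3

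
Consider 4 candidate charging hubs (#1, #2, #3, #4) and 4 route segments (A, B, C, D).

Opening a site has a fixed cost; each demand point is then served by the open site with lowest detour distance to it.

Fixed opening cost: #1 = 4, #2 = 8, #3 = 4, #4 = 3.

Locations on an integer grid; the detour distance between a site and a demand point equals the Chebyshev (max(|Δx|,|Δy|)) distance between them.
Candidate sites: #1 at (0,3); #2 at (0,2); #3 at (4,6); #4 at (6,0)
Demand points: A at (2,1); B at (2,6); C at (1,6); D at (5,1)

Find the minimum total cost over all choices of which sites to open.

16

Open {#1, #4}: assign each demand point to its cheapest open site.
  A→#1 2, B→#1 3, C→#1 3, D→#4 1
  detour distance 9, fixed 7 → total 16.
Compare {#1}: detour distance 13 + fixed 4 = 17.
Compare {#3, #4}: detour distance 10 + fixed 7 = 17.
Compare {#3}: detour distance 15 + fixed 4 = 19.
All other subsets cost ≥ 17. Minimum total cost: 16.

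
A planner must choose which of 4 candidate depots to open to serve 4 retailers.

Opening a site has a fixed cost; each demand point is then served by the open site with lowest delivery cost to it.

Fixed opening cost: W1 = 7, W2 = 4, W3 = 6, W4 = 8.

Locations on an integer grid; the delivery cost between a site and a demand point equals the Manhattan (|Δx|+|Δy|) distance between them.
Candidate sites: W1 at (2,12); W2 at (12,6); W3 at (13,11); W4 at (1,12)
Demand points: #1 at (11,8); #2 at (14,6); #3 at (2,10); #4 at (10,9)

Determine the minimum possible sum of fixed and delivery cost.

Open {W1, W2}: assign each demand point to its cheapest open site.
  #1→W2 3, #2→W2 2, #3→W1 2, #4→W2 5
  delivery cost 12, fixed 11 → total 23.
Compare {W2, W4}: delivery cost 13 + fixed 12 = 25.
Compare {W2}: delivery cost 24 + fixed 4 = 28.
Compare {W1, W2, W3}: delivery cost 12 + fixed 17 = 29.
All other subsets cost ≥ 25. Minimum total cost: 23.

23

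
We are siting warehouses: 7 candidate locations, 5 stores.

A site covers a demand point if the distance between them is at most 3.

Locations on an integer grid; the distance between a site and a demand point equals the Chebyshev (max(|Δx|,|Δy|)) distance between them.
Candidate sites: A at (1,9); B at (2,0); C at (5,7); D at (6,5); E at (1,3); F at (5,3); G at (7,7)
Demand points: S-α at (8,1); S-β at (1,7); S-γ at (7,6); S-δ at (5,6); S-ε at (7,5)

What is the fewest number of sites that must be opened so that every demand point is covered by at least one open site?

Coverage sets (demand points within 3 of each site):
  A: {S-β}
  B: {}
  C: {S-γ, S-δ, S-ε}
  D: {S-γ, S-δ, S-ε}
  E: {}
  F: {S-α, S-γ, S-δ, S-ε}
  G: {S-γ, S-δ, S-ε}
No single site covers all 5 demand points.
But {A, F} covers everything, so the minimum is 2.

2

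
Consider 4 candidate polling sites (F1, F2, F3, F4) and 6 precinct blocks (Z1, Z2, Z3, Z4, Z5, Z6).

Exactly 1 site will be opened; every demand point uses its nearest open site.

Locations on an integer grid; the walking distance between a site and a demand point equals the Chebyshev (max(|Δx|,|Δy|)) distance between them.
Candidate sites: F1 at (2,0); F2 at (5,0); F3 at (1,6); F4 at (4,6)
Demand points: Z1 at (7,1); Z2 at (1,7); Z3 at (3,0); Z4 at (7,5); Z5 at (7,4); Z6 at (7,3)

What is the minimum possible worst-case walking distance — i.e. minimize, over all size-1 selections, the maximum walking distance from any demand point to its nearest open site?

6

Open {F3}.
  Farthest demand point is Z1 at walking distance 6 (to F3); all others are ≤ 6.
With {F4} the worst case is 6.
With {F1} the worst case is 7.
No size-1 selection achieves below 6.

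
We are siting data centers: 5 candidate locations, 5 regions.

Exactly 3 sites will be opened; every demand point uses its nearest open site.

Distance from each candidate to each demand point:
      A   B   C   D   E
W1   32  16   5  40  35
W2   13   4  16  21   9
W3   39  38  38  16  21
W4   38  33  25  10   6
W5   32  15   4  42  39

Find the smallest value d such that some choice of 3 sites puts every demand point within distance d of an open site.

13

Open {W1, W2, W4}.
  Farthest demand point is A at distance 13 (to W2); all others are ≤ 13.
With {W2, W4, W5} the worst case is 13.
With {W1, W2, W3} the worst case is 16.
No size-3 selection achieves below 13.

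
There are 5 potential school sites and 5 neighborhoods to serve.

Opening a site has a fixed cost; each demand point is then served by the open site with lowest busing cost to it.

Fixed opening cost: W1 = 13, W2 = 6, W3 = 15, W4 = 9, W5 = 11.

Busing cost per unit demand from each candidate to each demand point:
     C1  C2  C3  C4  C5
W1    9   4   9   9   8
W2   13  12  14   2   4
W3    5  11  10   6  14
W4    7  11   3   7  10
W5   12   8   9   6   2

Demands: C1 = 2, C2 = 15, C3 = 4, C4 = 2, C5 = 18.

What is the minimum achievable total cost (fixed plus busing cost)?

Open {W1, W2, W4, W5}: assign each demand point to its cheapest open site.
  C1→W4 2×7=14, C2→W1 15×4=60, C3→W4 4×3=12, C4→W2 2×2=4, C5→W5 18×2=36
  busing cost 126, fixed 39 → total 165.
Compare {W1, W4, W5}: busing cost 134 + fixed 33 = 167.
Compare {W1, W2, W3, W4, W5}: busing cost 122 + fixed 54 = 176.
Compare {W1, W3, W4, W5}: busing cost 130 + fixed 48 = 178.
All other subsets cost ≥ 167. Minimum total cost: 165.

165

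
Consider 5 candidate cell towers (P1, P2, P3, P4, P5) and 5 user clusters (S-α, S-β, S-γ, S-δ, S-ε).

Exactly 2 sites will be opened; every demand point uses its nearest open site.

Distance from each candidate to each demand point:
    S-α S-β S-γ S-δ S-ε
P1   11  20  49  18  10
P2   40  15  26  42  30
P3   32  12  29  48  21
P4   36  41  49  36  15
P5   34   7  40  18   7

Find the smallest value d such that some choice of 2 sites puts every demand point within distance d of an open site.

26

Open {P1, P2}.
  Farthest demand point is S-γ at distance 26 (to P2); all others are ≤ 26.
With {P1, P3} the worst case is 29.
With {P3, P5} the worst case is 32.
No size-2 selection achieves below 26.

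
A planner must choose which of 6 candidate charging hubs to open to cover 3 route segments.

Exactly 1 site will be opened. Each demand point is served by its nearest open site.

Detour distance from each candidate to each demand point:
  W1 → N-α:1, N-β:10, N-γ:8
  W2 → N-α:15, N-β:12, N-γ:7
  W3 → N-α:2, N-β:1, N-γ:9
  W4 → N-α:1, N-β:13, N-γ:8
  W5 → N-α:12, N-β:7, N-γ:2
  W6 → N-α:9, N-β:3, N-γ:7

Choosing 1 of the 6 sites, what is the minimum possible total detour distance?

12

Open {W3}.
  N-α→W3 2, N-β→W3 1, N-γ→W3 9  ⇒ total 12.
Compare {W1}: total 19.
Compare {W6}: total 19.
No size-1 selection does better; minimum is 12.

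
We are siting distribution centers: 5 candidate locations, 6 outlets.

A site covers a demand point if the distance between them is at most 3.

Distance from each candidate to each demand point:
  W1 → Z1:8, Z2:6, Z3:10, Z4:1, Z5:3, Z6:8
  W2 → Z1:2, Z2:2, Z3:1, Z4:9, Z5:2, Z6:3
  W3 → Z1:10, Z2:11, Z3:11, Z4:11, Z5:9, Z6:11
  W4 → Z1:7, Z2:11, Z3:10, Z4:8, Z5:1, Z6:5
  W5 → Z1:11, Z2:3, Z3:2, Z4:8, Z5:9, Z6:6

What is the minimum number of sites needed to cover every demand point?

2

Coverage sets (demand points within 3 of each site):
  W1: {Z4, Z5}
  W2: {Z1, Z2, Z3, Z5, Z6}
  W3: {}
  W4: {Z5}
  W5: {Z2, Z3}
No single site covers all 6 demand points.
But {W1, W2} covers everything, so the minimum is 2.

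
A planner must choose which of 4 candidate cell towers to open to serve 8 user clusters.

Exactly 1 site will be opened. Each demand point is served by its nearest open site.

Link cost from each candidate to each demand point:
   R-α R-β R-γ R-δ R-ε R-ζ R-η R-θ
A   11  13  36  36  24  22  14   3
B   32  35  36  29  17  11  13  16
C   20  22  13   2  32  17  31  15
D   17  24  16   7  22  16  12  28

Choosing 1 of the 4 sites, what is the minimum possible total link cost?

Open {D}.
  R-α→D 17, R-β→D 24, R-γ→D 16, R-δ→D 7, R-ε→D 22, R-ζ→D 16, R-η→D 12, R-θ→D 28  ⇒ total 142.
Compare {C}: total 152.
Compare {A}: total 159.
No size-1 selection does better; minimum is 142.

142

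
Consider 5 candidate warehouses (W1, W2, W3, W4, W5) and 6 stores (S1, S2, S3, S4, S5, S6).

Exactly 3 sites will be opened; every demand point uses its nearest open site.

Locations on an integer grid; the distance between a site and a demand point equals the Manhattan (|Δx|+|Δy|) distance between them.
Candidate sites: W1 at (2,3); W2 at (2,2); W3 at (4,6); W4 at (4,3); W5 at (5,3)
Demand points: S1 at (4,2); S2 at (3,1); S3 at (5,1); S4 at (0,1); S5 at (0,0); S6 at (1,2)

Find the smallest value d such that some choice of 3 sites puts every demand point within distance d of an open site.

Open {W1, W2, W3}.
  Farthest demand point is S3 at distance 4 (to W2); all others are ≤ 4.
With {W1, W2, W4} the worst case is 4.
With {W1, W2, W5} the worst case is 4.
No size-3 selection achieves below 4.

4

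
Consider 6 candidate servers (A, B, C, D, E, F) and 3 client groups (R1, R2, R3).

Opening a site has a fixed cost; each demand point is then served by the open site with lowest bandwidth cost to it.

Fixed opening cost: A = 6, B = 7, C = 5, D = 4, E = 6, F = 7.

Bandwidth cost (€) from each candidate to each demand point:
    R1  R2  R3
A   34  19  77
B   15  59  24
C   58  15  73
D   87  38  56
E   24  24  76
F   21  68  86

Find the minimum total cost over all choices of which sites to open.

Open {B, C}: assign each demand point to its cheapest open site.
  R1→B 15, R2→C 15, R3→B 24
  bandwidth cost 54, fixed 12 → total 66.
Compare {B, C, D}: bandwidth cost 54 + fixed 16 = 70.
Compare {A, B}: bandwidth cost 58 + fixed 13 = 71.
Compare {A, B, C}: bandwidth cost 54 + fixed 18 = 72.
All other subsets cost ≥ 70. Minimum total cost: 66.

66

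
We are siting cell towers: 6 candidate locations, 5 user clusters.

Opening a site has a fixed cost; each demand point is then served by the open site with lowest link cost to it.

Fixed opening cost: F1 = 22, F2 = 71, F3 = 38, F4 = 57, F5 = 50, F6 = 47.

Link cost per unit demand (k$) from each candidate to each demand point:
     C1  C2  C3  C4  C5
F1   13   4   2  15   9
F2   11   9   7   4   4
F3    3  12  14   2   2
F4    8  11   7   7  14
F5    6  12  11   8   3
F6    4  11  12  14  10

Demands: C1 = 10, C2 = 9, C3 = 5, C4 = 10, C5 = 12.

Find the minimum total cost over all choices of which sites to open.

180

Open {F1, F3}: assign each demand point to its cheapest open site.
  C1→F3 10×3=30, C2→F1 9×4=36, C3→F1 5×2=10, C4→F3 10×2=20, C5→F3 12×2=24
  link cost 120, fixed 60 → total 180.
Compare {F1, F3, F6}: link cost 120 + fixed 107 = 227.
Compare {F1, F3, F5}: link cost 120 + fixed 110 = 230.
Compare {F1, F3, F4}: link cost 120 + fixed 117 = 237.
All other subsets cost ≥ 227. Minimum total cost: 180.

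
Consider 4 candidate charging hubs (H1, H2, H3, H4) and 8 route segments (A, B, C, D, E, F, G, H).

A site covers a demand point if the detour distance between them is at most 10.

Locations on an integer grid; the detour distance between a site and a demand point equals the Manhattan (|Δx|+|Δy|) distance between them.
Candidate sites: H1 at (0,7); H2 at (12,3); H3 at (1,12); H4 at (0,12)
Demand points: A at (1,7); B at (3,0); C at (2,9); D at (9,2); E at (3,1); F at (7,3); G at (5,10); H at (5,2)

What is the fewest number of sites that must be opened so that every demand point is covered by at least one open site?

2

Coverage sets (demand points within 10 of each site):
  H1: {A, B, C, E, G, H}
  H2: {D, F, H}
  H3: {A, C, G}
  H4: {A, C, G}
No single site covers all 8 demand points.
But {H1, H2} covers everything, so the minimum is 2.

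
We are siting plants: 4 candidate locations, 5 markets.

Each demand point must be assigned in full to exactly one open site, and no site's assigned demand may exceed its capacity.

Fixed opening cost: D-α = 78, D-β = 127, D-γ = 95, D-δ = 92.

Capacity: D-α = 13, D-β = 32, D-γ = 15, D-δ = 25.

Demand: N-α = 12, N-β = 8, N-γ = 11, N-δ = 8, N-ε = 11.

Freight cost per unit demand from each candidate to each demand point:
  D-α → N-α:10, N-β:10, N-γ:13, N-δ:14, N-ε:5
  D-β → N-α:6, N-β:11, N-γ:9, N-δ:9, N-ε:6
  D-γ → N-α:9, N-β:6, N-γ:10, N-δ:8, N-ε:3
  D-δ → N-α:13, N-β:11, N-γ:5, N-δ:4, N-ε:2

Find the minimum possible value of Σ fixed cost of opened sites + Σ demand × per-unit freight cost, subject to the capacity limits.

528

Open {D-β, D-δ}; cheapest assignment that respects the capacities:
  D-β (cap 32, load 28): N-α, N-β, N-δ — cost 12×6 + 8×11 + 8×9 = 232
  D-δ (cap 25, load 22): N-γ, N-ε — cost 11×5 + 11×2 = 77
  Shipping 309, fixed 219 → total 528.
  Any other capacity-feasible assignment to {D-β, D-δ} ships for at least 309.
Compare {D-β, D-γ, D-δ}: its best feasible assignment gives total 583.
Compare {D-α, D-β, D-δ}: its best feasible assignment gives total 598.
Every other set of open sites that can feasibly serve all demand totals ≥ 583 even under its best assignment. Minimum: 528.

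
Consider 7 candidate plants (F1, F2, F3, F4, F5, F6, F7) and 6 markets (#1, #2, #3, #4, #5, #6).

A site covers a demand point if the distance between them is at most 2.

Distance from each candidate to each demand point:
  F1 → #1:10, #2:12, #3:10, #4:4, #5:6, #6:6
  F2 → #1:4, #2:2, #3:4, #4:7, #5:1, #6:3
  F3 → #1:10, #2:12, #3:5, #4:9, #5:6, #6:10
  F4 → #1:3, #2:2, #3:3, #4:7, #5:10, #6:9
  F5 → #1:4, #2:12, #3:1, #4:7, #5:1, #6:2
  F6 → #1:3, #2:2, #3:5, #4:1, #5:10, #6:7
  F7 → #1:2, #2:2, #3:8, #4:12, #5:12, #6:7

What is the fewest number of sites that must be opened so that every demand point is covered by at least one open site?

Coverage sets (demand points within 2 of each site):
  F1: {}
  F2: {#2, #5}
  F3: {}
  F4: {#2}
  F5: {#3, #5, #6}
  F6: {#2, #4}
  F7: {#1, #2}
No 2 sites suffice: every size-2 union leaves at least one demand point uncovered.
But {F5, F6, F7} covers everything, so the minimum is 3.

3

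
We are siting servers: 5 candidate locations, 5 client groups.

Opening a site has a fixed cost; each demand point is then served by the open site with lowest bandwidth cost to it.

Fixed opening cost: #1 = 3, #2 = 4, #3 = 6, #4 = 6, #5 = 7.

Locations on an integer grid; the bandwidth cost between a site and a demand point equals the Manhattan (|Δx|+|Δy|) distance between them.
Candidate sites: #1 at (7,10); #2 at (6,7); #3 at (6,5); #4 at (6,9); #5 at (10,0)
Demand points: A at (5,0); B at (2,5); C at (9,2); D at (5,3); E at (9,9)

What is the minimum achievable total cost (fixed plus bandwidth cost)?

31

Open {#1, #3}: assign each demand point to its cheapest open site.
  A→#3 6, B→#3 4, C→#3 6, D→#3 3, E→#1 3
  bandwidth cost 22, fixed 9 → total 31.
Compare {#3}: bandwidth cost 26 + fixed 6 = 32.
Compare {#2, #3}: bandwidth cost 24 + fixed 10 = 34.
Compare {#3, #4}: bandwidth cost 22 + fixed 12 = 34.
All other subsets cost ≥ 32. Minimum total cost: 31.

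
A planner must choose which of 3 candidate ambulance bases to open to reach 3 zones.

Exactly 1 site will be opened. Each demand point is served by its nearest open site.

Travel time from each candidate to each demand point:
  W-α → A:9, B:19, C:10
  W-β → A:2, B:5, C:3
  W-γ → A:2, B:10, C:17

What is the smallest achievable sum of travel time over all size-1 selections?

10

Open {W-β}.
  A→W-β 2, B→W-β 5, C→W-β 3  ⇒ total 10.
Compare {W-γ}: total 29.
Compare {W-α}: total 38.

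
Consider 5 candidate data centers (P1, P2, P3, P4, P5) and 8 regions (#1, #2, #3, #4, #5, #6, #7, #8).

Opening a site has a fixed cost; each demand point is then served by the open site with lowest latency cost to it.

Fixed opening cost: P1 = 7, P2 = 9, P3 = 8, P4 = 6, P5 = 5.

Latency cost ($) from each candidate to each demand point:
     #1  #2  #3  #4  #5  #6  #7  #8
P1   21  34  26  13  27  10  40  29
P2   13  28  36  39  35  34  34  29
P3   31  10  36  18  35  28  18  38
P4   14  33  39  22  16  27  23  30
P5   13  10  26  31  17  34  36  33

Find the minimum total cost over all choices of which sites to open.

156

Open {P1, P3, P5}: assign each demand point to its cheapest open site.
  #1→P5 13, #2→P3 10, #3→P1 26, #4→P1 13, #5→P5 17, #6→P1 10, #7→P3 18, #8→P1 29
  latency cost 136, fixed 20 → total 156.
Compare {P1, P3, P4}: latency cost 136 + fixed 21 = 157.
Compare {P1, P4, P5}: latency cost 140 + fixed 18 = 158.
Compare {P1, P3, P4, P5}: latency cost 135 + fixed 26 = 161.
All other subsets cost ≥ 157. Minimum total cost: 156.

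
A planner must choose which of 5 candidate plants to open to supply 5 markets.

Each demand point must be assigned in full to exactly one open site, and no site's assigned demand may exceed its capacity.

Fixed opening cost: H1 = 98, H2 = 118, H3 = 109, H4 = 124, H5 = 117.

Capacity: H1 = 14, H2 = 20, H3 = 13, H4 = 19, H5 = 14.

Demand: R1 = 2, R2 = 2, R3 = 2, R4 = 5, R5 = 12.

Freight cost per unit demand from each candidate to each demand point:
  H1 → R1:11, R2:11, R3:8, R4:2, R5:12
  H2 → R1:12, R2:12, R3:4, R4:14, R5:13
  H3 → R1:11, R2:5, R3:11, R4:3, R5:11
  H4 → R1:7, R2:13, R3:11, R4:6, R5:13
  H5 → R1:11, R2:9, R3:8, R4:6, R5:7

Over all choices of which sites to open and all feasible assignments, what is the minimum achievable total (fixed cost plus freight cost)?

365

Open {H1, H5}; cheapest assignment that respects the capacities:
  H1 (cap 14, load 9): R1, R3, R4 — cost 2×11 + 2×8 + 5×2 = 48
  H5 (cap 14, load 14): R2, R5 — cost 2×9 + 12×7 = 102
  Shipping 150, fixed 215 → total 365.
  Any other capacity-feasible assignment to {H1, H5} ships for at least 150.
Compare {H3, H5}: its best feasible assignment gives total 373.
Compare {H1, H3}: its best feasible assignment gives total 409.
Every other set of open sites that can feasibly serve all demand totals ≥ 373 even under its best assignment. Minimum: 365.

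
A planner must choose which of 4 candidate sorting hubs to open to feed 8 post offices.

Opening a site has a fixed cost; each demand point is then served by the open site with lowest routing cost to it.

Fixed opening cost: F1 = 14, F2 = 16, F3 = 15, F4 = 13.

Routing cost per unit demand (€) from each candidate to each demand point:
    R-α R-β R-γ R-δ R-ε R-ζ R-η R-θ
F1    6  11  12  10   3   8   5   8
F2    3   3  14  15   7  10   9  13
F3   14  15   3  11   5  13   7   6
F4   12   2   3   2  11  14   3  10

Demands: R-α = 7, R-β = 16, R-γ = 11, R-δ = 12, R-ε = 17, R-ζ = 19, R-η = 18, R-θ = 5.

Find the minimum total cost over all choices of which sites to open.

450

Open {F1, F2, F4}: assign each demand point to its cheapest open site.
  R-α→F2 7×3=21, R-β→F4 16×2=32, R-γ→F4 11×3=33, R-δ→F4 12×2=24, R-ε→F1 17×3=51, R-ζ→F1 19×8=152, R-η→F4 18×3=54, R-θ→F1 5×8=40
  routing cost 407, fixed 43 → total 450.
Compare {F1, F4}: routing cost 428 + fixed 27 = 455.
Compare {F1, F2, F3, F4}: routing cost 397 + fixed 58 = 455.
Compare {F1, F3, F4}: routing cost 418 + fixed 42 = 460.
All other subsets cost ≥ 455. Minimum total cost: 450.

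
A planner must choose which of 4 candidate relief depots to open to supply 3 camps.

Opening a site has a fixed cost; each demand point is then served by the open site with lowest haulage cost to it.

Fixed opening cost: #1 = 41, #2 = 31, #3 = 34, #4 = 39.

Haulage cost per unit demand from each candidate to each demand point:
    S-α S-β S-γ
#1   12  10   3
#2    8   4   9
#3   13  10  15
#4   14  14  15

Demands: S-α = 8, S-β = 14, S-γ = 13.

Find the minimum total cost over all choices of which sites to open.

Open {#1, #2}: assign each demand point to its cheapest open site.
  S-α→#2 8×8=64, S-β→#2 14×4=56, S-γ→#1 13×3=39
  haulage cost 159, fixed 72 → total 231.
Compare {#1, #2, #3}: haulage cost 159 + fixed 106 = 265.
Compare {#2}: haulage cost 237 + fixed 31 = 268.
Compare {#1, #2, #4}: haulage cost 159 + fixed 111 = 270.
All other subsets cost ≥ 265. Minimum total cost: 231.

231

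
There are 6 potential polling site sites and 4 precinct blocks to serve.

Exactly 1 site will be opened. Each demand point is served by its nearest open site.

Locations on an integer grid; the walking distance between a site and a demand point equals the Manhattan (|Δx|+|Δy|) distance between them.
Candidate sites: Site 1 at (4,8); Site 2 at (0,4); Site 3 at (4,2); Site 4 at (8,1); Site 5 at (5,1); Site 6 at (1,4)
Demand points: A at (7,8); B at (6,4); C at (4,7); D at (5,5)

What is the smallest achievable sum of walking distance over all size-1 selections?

Open {Site 1}.
  A→Site 1 3, B→Site 1 6, C→Site 1 1, D→Site 1 4  ⇒ total 14.
Compare {Site 3}: total 22.
Compare {Site 5}: total 24.
No size-1 selection does better; minimum is 14.

14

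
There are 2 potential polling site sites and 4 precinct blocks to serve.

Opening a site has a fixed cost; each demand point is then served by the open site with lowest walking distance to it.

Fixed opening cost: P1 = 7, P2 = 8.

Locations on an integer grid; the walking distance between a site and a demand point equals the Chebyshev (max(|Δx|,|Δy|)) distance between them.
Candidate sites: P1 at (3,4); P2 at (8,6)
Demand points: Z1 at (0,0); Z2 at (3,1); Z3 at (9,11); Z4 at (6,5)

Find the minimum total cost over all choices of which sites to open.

Open {P1}: assign each demand point to its cheapest open site.
  Z1→P1 4, Z2→P1 3, Z3→P1 7, Z4→P1 3
  walking distance 17, fixed 7 → total 24.
Compare {P2}: walking distance 20 + fixed 8 = 28.
Compare {P1, P2}: walking distance 14 + fixed 15 = 29.

24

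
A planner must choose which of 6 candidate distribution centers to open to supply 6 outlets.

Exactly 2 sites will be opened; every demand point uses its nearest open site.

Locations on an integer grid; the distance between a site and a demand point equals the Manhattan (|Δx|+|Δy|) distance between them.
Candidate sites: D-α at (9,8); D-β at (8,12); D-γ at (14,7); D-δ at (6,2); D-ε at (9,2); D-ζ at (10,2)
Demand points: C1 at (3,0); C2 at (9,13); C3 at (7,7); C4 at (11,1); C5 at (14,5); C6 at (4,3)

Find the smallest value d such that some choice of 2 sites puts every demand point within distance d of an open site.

8

Open {D-α, D-δ}.
  Farthest demand point is C5 at distance 8 (to D-α); all others are ≤ 8.
With {D-α, D-ε} the worst case is 8.
With {D-β, D-ε} the worst case is 8.
No size-2 selection achieves below 8.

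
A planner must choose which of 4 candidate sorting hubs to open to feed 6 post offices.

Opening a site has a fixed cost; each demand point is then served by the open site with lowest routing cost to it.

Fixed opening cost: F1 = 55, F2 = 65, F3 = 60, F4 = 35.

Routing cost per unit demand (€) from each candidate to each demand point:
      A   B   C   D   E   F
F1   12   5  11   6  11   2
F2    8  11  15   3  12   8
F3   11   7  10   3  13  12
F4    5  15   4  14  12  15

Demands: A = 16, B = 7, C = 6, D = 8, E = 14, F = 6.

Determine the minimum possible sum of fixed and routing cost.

Open {F1, F4}: assign each demand point to its cheapest open site.
  A→F4 16×5=80, B→F1 7×5=35, C→F4 6×4=24, D→F1 8×6=48, E→F1 14×11=154, F→F1 6×2=12
  routing cost 353, fixed 90 → total 443.
Compare {F1, F3, F4}: routing cost 329 + fixed 150 = 479.
Compare {F1, F2, F4}: routing cost 329 + fixed 155 = 484.
Compare {F3, F4}: routing cost 417 + fixed 95 = 512.
All other subsets cost ≥ 479. Minimum total cost: 443.

443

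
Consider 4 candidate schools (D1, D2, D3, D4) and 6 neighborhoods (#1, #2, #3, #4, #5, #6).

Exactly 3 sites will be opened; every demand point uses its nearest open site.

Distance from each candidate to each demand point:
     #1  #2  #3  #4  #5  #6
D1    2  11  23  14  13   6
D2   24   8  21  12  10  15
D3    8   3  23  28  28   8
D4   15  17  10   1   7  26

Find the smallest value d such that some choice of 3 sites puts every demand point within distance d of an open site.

10

Open {D1, D2, D4}.
  Farthest demand point is #3 at distance 10 (to D4); all others are ≤ 10.
With {D1, D3, D4} the worst case is 10.
With {D2, D3, D4} the worst case is 10.
No size-3 selection achieves below 10.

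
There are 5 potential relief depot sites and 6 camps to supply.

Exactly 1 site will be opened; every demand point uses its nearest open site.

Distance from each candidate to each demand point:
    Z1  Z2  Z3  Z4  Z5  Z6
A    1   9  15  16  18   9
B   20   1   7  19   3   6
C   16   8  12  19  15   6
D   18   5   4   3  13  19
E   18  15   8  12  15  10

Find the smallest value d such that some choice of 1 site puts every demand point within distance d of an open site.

Open {A}.
  Farthest demand point is Z5 at distance 18 (to A); all others are ≤ 18.
With {E} the worst case is 18.
With {C} the worst case is 19.
No size-1 selection achieves below 18.

18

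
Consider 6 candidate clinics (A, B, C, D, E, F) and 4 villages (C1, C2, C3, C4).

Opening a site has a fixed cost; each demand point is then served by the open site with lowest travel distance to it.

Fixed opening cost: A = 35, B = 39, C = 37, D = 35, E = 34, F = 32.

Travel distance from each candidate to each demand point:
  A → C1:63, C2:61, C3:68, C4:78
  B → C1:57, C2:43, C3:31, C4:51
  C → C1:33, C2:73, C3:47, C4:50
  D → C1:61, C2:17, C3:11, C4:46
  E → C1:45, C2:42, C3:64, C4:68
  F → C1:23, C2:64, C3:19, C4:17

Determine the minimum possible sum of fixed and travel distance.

Open {D, F}: assign each demand point to its cheapest open site.
  C1→F 23, C2→D 17, C3→D 11, C4→F 17
  travel distance 68, fixed 67 → total 135.
Compare {F}: travel distance 123 + fixed 32 = 155.
Compare {E, F}: travel distance 101 + fixed 66 = 167.
Compare {D, E, F}: travel distance 68 + fixed 101 = 169.
All other subsets cost ≥ 155. Minimum total cost: 135.

135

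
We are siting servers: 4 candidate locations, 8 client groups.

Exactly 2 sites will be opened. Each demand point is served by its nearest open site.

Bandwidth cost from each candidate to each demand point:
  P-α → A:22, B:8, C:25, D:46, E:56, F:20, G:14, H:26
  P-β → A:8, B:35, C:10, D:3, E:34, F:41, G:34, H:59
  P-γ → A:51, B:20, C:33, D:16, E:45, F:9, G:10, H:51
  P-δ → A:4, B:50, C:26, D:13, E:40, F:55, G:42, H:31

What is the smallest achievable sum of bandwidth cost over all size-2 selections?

Open {P-α, P-β}.
  A→P-β 8, B→P-α 8, C→P-β 10, D→P-β 3, E→P-β 34, F→P-α 20, G→P-α 14, H→P-α 26  ⇒ total 123.
Compare {P-β, P-γ}: total 145.
Compare {P-α, P-δ}: total 150.
No size-2 selection does better; minimum is 123.

123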